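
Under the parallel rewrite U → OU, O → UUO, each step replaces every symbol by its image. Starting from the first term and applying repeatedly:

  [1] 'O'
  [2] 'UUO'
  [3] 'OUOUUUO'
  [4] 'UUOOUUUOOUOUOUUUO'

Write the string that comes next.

OUOUUUOUUOOUOUOUUUOUUOOUUUOOUUUOOUOUOUUUO

Applying the rule to each of the 17 symbols of UUOOUUUOOUOUOUUUO gives the pieces OU OU UUO UUO OU OU OU UUO UUO OU UUO OU UUO OU OU OU UUO, which concatenate to the answer.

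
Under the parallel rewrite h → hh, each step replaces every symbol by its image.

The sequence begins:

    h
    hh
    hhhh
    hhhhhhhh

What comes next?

Apply φ to hhhhhhhh symbol by symbol: h→hh, h→hh, h→hh, h→hh, h→hh, h→hh, h→hh, h→hh; joined: hh hh hh hh hh hh hh hh.

hhhhhhhhhhhhhhhh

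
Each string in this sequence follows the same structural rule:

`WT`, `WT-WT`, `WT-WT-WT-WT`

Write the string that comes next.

Each string is two copies of the previous one joined by '-'.
Doubling WT-WT-WT-WT with '-' between the halves:

WT-WT-WT-WT-WT-WT-WT-WT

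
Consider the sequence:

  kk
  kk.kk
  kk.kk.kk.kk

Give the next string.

kk.kk.kk.kk.kk.kk.kk.kk

Every step duplicates the string with '.' between the halves.
One more doubling of kk.kk.kk.kk gives the answer.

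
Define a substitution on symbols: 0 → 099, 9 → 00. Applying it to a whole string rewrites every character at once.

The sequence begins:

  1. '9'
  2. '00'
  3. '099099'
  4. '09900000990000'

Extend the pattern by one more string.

Rewriting the 14 symbols of 09900000990000 one by one yields 099 00 00 099 099 099 099 099 00 00 099 099 099 099; concatenated:

09900000990990990990990000099099099099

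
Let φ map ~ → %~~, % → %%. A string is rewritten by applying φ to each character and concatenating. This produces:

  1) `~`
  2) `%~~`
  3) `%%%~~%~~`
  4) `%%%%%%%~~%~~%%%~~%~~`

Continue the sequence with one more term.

Applying the rule to each of the 20 symbols of %%%%%%%~~%~~%%%~~%~~ gives the pieces %% %% %% %% %% %% %% %~~ %~~ %% %~~ %~~ %% %% %% %~~ %~~ %% %~~ %~~, which concatenate to the answer.

%%%%%%%%%%%%%%%~~%~~%%%~~%~~%%%%%%%~~%~~%%%~~%~~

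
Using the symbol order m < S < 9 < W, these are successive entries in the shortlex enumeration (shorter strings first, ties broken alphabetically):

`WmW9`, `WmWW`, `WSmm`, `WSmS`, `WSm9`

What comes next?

WSmW

Treat WSm9 as a base-4 numeral over the given alphabet and add one, carrying through any trailing W's.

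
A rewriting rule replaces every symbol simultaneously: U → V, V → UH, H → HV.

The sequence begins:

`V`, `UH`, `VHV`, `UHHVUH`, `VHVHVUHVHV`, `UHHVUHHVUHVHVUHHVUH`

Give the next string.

VHVHVUHVHVHVUHVHVUHHVUHVHVHVUHVHV

Applying the rule to each of the 19 symbols of UHHVUHHVUHVHVUHHVUH gives the pieces V HV HV UH V HV HV UH V HV UH HV UH V HV HV UH V HV, which concatenate to the answer.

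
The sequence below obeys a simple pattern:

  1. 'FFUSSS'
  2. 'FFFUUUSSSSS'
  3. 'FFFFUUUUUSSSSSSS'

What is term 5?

Term n consists of n+1 F's, followed by 2n-1 U's, followed by 2n+1 S's (n = 1, 2, …).
Setting n = 5 gives 6, 9, 11 characters in each block.

FFFFFFUUUUUUUUUSSSSSSSSSSS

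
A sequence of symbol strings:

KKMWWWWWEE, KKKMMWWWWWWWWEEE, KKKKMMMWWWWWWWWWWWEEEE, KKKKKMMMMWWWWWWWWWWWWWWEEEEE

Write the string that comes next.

Term n consists of n+1 K's, followed by n M's, followed by 3n+2 W's, followed by n+1 E's (n = 1, 2, …).
At n = 5 the blocks have lengths 6, 5, 17, 6.

KKKKKKMMMMMWWWWWWWWWWWWWWWWWEEEEEE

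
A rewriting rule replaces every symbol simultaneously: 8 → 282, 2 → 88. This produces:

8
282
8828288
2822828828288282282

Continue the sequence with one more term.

φ(2822828828288282282) expands symbol-by-symbol to 88 282 88 88 282 88 282 282 88 282 88 282 282 88 282 88 88 282 88; joining the 19 pieces gives the next term.

88282888828288282282882828828228288282888828288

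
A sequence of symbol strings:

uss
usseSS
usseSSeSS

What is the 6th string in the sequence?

usseSSeSSeSSeSSeSS

Every step adds eSS to the end: s(k+1) = s(k)·eSS.
From usseSSeSS, 3 further steps: usseSSeSS → usseSSeSSeSS → usseSSeSSeSSeSS → (answer).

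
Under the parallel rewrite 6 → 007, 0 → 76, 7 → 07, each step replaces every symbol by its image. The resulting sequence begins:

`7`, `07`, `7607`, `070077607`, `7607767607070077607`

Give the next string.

Replace each of the 19 characters of 7607767607070077607 in place — 07 007 76 07 07 007 07 007 76 07 76 07 76 76 07 07 007 76 07 — and concatenate.

070077607070070700776077607767607070077607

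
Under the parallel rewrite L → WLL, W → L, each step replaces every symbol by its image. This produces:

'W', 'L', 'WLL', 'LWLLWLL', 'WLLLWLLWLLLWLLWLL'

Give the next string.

Applying the rule to each of the 17 symbols of WLLLWLLWLLLWLLWLL gives the pieces L WLL WLL WLL L WLL WLL L WLL WLL WLL L WLL WLL L WLL WLL, which concatenate to the answer.

LWLLWLLWLLLWLLWLLLWLLWLLWLLLWLLWLLLWLLWLL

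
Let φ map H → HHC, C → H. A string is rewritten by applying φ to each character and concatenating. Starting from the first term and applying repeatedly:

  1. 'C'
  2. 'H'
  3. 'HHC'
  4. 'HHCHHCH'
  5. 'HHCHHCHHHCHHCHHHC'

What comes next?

Replace each of the 17 characters of HHCHHCHHHCHHCHHHC in place — HHC HHC H HHC HHC H HHC HHC HHC H HHC HHC H HHC HHC HHC H — and concatenate.

HHCHHCHHHCHHCHHHCHHCHHCHHHCHHCHHHCHHCHHCH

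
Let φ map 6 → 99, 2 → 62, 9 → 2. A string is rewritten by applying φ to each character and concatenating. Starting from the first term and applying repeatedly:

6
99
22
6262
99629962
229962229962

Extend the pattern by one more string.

Rewriting each symbol of 229962229962: 2→62, 2→62, 9→2, 9→2, 6→99, 2→62, 2→62, 2→62, 9→2, 9→2, 6→99, 2→62, which concatenates to 62 62 2 2 99 62 62 62 2 2 99 62.

62622299626262229962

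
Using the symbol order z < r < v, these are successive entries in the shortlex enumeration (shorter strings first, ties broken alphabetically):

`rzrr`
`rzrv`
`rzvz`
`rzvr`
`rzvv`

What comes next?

Treat rzvv as a base-3 numeral over the given alphabet and add one, carrying through any trailing v's.

rrzz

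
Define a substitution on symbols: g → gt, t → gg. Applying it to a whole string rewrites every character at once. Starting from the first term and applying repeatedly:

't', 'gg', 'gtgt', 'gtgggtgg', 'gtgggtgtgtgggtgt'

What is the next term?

Rewriting the 16 symbols of gtgggtgtgtgggtgt one by one yields gt gg gt gt gt gg gt gg gt gg gt gt gt gg gt gg; concatenated:

gtgggtgtgtgggtgggtgggtgtgtgggtgg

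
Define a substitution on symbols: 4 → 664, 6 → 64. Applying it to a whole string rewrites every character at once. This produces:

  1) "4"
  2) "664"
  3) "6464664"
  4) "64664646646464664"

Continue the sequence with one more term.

Rewriting the 17 symbols of 64664646646464664 one by one yields 64 664 64 64 664 64 664 64 64 664 64 664 64 664 64 64 664; concatenated:

64664646466464664646466464664646646464664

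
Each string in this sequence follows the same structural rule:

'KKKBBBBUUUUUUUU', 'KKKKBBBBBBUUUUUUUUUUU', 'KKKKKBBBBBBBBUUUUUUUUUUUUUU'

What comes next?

The n-th term is n+1 K's then 2n B's then 3n+2 U's, where the shown terms are n = 2, 3, 4.
For the next term, n = 5, so the run lengths are 6, 10, 17.

KKKKKKBBBBBBBBBBUUUUUUUUUUUUUUUUU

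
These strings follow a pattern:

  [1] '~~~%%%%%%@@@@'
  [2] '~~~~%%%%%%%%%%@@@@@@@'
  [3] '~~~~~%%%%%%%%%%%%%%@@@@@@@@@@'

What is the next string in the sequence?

~~~~~~%%%%%%%%%%%%%%%%%%@@@@@@@@@@@@@

The n-th term is n+1 ~'s then 4n-2 %'s then 3n-2 @'s, where the shown terms are n = 2, 3, 4.
Setting n = 5 gives 6, 18, 13 characters in each block.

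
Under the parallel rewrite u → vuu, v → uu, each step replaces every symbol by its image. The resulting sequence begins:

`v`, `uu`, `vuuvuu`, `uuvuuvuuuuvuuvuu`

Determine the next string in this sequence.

vuuvuuuuvuuvuuuuvuuvuuvuuvuuuuvuuvuuuuvuuvuu

Applying the rule to each of the 16 symbols of uuvuuvuuuuvuuvuu gives the pieces vuu vuu uu vuu vuu uu vuu vuu vuu vuu uu vuu vuu uu vuu vuu, which concatenate to the answer.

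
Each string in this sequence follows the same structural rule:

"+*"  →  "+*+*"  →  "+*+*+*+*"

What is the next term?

Every step duplicates the string.
Doubling +*+*+*+*:

+*+*+*+*+*+*+*+*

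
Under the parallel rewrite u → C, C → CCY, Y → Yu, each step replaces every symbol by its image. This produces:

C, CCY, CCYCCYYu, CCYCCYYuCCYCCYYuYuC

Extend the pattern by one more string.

Rewriting the 19 symbols of CCYCCYYuCCYCCYYuYuC one by one yields CCY CCY Yu CCY CCY Yu Yu C CCY CCY Yu CCY CCY Yu Yu C Yu C CCY; concatenated:

CCYCCYYuCCYCCYYuYuCCCYCCYYuCCYCCYYuYuCYuCCCY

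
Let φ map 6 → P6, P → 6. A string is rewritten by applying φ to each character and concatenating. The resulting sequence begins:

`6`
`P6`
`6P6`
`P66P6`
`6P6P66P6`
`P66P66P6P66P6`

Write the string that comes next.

6P6P66P6P66P66P6P66P6

Applying the rule to each of the 13 symbols of P66P66P6P66P6 gives the pieces 6 P6 P6 6 P6 P6 6 P6 6 P6 P6 6 P6, which concatenate to the answer.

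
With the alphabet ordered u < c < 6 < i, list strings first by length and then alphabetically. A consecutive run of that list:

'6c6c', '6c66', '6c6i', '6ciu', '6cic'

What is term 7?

6cii

Advancing 2 positions from 6cic through 6cic → 6ci6 reaches term 7.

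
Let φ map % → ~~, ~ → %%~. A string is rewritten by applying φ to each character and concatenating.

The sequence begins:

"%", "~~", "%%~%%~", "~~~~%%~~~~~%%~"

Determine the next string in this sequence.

%%~%%~%%~%%~~~~~%%~%%~%%~%%~%%~~~~~%%~

φ(~~~~%%~~~~~%%~) expands symbol-by-symbol to %%~ %%~ %%~ %%~ ~~ ~~ %%~ %%~ %%~ %%~ %%~ ~~ ~~ %%~; joining the 14 pieces gives the next term.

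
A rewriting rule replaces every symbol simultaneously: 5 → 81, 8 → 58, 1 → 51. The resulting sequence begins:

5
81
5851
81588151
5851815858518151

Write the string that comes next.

81588151585181588158815158518151

Replace each of the 16 characters of 5851815858518151 in place — 81 58 81 51 58 51 81 58 81 58 81 51 58 51 81 51 — and concatenate.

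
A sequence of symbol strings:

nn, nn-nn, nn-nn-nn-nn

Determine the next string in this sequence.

s(k+1) = s(k)·-·s(k) — each term doubles the last with '-' between the halves.
So the next term is two copies of nn-nn-nn-nn with '-' between the halves.

nn-nn-nn-nn-nn-nn-nn-nn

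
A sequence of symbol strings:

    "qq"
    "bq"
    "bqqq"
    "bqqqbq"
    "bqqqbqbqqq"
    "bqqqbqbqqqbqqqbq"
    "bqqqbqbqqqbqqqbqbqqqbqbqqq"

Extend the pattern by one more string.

bqqqbqbqqqbqqqbqbqqqbqbqqqbqqqbqbqqqbqqqbq

This is a Fibonacci-style word recurrence s(k) = s(k−1)·s(k−2): e.g. bq·qq = bqqq.
So term 8 is bqqqbqbqqqbqqqbqbqqqbqbqqq·bqqqbqbqqqbqqqbq.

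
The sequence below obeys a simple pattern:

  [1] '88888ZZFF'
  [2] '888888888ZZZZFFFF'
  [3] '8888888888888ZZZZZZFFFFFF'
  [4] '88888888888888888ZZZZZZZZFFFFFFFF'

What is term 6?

8888888888888888888888888ZZZZZZZZZZZZFFFFFFFFFFFF

Reading off run lengths: 8 runs 5, 9, 13, 17; Z runs 2, 4, 6, 8; F runs 2, 4, 6, 8 — each is linear in n (n = 1, 2, …).
For term 6, n = 6, so the run lengths are 25, 12, 12.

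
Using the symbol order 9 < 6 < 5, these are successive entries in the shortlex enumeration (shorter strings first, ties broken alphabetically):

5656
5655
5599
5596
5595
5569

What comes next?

Find the rightmost character of 5569 below 5, bump it to the next letter, and reset everything to its right to 9.

5566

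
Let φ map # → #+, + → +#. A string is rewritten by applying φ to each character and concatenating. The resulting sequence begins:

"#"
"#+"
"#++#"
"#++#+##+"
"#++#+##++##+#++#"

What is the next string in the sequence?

#++#+##++##+#++#+##+#++##++#+##+

Replace each of the 16 characters of #++#+##++##+#++# in place — #+ +# +# #+ +# #+ #+ +# +# #+ #+ +# #+ +# +# #+ — and concatenate.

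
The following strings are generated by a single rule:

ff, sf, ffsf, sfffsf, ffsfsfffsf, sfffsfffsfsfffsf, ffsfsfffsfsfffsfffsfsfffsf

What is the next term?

sfffsfffsfsfffsfffsfsfffsfsfffsfffsfsfffsf

From term 3 onward, concatenate the second-to-last term with the last: ff·sf = ffsf, sf·ffsf = sfffsf, …
So term 8 is sfffsfffsfsfffsf·ffsfsfffsfsfffsfffsfsfffsf.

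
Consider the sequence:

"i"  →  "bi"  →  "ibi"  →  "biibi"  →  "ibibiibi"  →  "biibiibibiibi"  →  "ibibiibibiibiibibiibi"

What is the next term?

biibiibibiibiibibiibibiibiibibiibi

Each term (from the third on) is the two preceding terms concatenated in order: term 3 = i·bi = ibi.
So term 8 is biibiibibiibi·ibibiibibiibiibibiibi.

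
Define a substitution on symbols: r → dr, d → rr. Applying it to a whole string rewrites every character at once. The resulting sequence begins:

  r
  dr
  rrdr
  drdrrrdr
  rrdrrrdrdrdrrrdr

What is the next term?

drdrrrdrdrdrrrdrrrdrrrdrdrdrrrdr

Applying the rule to each of the 16 symbols of rrdrrrdrdrdrrrdr gives the pieces dr dr rr dr dr dr rr dr rr dr rr dr dr dr rr dr, which concatenate to the answer.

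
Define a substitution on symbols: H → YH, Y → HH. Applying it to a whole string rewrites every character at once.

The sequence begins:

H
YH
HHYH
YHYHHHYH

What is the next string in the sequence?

Rewriting each symbol of YHYHHHYH: Y→HH, H→YH, Y→HH, H→YH, H→YH, H→YH, Y→HH, H→YH, which concatenates to HH YH HH YH YH YH HH YH.

HHYHHHYHYHYHHHYH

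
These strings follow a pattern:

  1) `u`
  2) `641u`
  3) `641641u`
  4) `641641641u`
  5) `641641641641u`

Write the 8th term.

641641641641641641641u

The strings grow by a fixed prefix 641 each time.
From 641641641641u, 3 further steps: 641641641641u → 641641641641641u → 641641641641641641u → (answer).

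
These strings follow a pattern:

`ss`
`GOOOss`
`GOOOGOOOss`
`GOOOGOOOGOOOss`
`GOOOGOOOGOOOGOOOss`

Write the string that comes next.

Every step adds GOOO at the front: s(k+1) = GOOO·s(k).
So the next term is GOOO·GOOOGOOOGOOOGOOOss.

GOOOGOOOGOOOGOOOGOOOss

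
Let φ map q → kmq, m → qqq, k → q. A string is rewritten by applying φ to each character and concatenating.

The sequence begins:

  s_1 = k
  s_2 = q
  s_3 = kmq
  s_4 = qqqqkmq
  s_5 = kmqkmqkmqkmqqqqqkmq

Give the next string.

Rewriting the 19 symbols of kmqkmqkmqkmqqqqqkmq one by one yields q qqq kmq q qqq kmq q qqq kmq q qqq kmq kmq kmq kmq kmq q qqq kmq; concatenated:

qqqqkmqqqqqkmqqqqqkmqqqqqkmqkmqkmqkmqkmqqqqqkmq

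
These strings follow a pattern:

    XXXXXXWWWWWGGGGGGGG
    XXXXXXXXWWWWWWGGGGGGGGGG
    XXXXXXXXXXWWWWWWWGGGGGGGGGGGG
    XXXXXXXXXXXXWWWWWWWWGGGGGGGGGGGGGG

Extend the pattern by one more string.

Term n consists of 2n X's, followed by n+2 W's, followed by 2n+2 G's, where the shown terms are n = 3, 4, 5, 6.
Setting n = 7 gives 14, 9, 16 characters in each block.

XXXXXXXXXXXXXXWWWWWWWWWGGGGGGGGGGGGGGGG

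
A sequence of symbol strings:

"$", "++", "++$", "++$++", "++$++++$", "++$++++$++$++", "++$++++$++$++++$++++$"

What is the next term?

From term 3 onward, concatenate the last term with the second-to-last: ++·$ = ++$, ++$·++ = ++$++, …
Continuing: ++$++++$++$++++$++++$ · ++$++++$++$++ gives term 8.

++$++++$++$++++$++++$++$++++$++$++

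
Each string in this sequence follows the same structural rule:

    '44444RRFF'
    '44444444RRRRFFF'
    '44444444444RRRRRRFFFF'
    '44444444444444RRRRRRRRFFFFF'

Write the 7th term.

44444444444444444444444RRRRRRRRRRRRRRFFFFFFFF

Reading off run lengths: 4 runs 5, 8, 11, 14; R runs 2, 4, 6, 8; F runs 2, 3, 4, 5 — each is linear in n, where the shown terms are n = 2, 3, 4, 5.
For term 7, n = 8, so the run lengths are 23, 14, 8.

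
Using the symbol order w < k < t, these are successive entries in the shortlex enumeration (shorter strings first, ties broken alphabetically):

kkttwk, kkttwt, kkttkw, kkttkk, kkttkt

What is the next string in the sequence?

Find the rightmost character of kkttkt below t, bump it to the next letter, and reset everything to its right to w.

kktttw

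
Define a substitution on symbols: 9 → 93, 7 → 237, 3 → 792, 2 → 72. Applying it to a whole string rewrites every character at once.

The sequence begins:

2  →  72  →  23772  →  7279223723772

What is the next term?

Rewriting the 13 symbols of 7279223723772 one by one yields 237 72 237 93 72 72 792 237 72 792 237 237 72; concatenated:

237722379372727922377279223723772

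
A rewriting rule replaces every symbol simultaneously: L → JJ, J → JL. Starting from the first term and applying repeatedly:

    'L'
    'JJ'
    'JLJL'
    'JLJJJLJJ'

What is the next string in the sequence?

Expanding JLJJJLJJ: J→JL, L→JJ, J→JL, J→JL, J→JL, L→JJ, J→JL, J→JL. Concatenated: JL JJ JL JL JL JJ JL JL.

JLJJJLJLJLJJJLJL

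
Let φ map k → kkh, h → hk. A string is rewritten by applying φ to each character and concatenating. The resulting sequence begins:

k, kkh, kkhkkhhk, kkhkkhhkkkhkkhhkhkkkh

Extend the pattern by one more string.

Replace each of the 21 characters of kkhkkhhkkkhkkhhkhkkkh in place — kkh kkh hk kkh kkh hk hk kkh kkh kkh hk kkh kkh hk hk kkh hk kkh kkh kkh hk — and concatenate.

kkhkkhhkkkhkkhhkhkkkhkkhkkhhkkkhkkhhkhkkkhhkkkhkkhkkhhk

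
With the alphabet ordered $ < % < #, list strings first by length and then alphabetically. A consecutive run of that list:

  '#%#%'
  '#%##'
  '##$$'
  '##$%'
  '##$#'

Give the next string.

The successor of ##$# increments the rightmost position that isn't already # and resets every position after it to $.

##%$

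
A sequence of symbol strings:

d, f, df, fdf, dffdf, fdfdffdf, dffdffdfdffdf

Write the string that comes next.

This is a Fibonacci-style word recurrence s(k) = s(k−2)·s(k−1): e.g. d·f = df.
So term 8 is fdfdffdf·dffdffdfdffdf.

fdfdffdfdffdffdfdffdf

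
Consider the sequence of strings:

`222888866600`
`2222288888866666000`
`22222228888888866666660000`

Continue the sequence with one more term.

Reading off run lengths: 2 runs 3, 5, 7; 8 runs 4, 6, 8; 6 runs 3, 5, 7; 0 runs 2, 3, 4 — each is linear in n (n = 1, 2, …).
Setting n = 4 gives 9, 10, 9, 5 characters in each block.

222222222888888888866666666600000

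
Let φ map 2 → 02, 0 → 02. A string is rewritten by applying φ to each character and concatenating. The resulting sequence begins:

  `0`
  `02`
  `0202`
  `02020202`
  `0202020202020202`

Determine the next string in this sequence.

Applying the rule to each of the 16 symbols of 0202020202020202 gives the pieces 02 02 02 02 02 02 02 02 02 02 02 02 02 02 02 02, which concatenate to the answer.

02020202020202020202020202020202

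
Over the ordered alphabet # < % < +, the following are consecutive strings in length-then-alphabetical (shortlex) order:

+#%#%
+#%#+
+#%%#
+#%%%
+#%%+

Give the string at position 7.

+#%+%

Advancing 2 positions from +#%%+ through +#%%+ → +#%+# reaches term 7.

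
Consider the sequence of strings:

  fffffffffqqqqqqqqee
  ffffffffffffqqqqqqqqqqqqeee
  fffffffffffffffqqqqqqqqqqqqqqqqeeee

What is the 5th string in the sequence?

Each string has the form f^{3n+3} q^{4n} e^{n}, where the shown terms are n = 2, 3, 4.
Setting n = 6 gives 21, 24, 6 characters in each block.

fffffffffffffffffffffqqqqqqqqqqqqqqqqqqqqqqqqeeeeee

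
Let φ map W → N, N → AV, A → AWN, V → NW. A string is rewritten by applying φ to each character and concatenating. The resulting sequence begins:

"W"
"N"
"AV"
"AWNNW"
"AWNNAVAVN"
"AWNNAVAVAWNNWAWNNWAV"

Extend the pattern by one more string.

AWNNAVAVAWNNWAWNNWAWNNAVAVNAWNNAVAVNAWNNW

φ(AWNNAVAVAWNNWAWNNWAV) expands symbol-by-symbol to AWN N AV AV AWN NW AWN NW AWN N AV AV N AWN N AV AV N AWN NW; joining the 20 pieces gives the next term.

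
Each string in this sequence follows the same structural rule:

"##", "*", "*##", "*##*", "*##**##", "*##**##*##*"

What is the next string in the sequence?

From term 3 onward, concatenate the last term with the second-to-last: *·## = *##, *##·* = *##*, …
Continuing: *##**##*##* · *##**## gives term 7.

*##**##*##**##**##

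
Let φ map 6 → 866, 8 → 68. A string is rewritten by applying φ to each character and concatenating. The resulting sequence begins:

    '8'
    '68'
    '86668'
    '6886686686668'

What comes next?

φ(6886686686668) expands symbol-by-symbol to 866 68 68 866 866 68 866 866 68 866 866 866 68; joining the 13 pieces gives the next term.

8666868866866688668666886686686668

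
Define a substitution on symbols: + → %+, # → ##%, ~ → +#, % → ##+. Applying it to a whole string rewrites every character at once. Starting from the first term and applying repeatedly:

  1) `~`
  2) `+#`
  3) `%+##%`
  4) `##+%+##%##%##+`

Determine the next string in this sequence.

Replace each of the 14 characters of ##+%+##%##%##+ in place — ##% ##% %+ ##+ %+ ##% ##% ##+ ##% ##% ##+ ##% ##% %+ — and concatenate.

##%##%%+##+%+##%##%##+##%##%##+##%##%%+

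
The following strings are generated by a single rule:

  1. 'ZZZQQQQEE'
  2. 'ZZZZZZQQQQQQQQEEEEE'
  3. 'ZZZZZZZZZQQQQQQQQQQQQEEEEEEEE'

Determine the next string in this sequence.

Reading off run lengths: Z runs 3, 6, 9; Q runs 4, 8, 12; E runs 2, 5, 8 — each is linear in n (n = 1, 2, …).
For the next term, n = 4, so the run lengths are 12, 16, 11.

ZZZZZZZZZZZZQQQQQQQQQQQQQQQQEEEEEEEEEEE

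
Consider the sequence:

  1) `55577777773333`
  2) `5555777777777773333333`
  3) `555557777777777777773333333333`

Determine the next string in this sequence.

The n-th term is n+2 5's then 4n+3 7's then 3n+1 3's (n = 1, 2, …).
For the next term, n = 4, so the run lengths are 6, 19, 13.

55555577777777777777777773333333333333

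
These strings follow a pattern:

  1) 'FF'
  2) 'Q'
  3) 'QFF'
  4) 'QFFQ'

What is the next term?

This is a Fibonacci-style word recurrence s(k) = s(k−1)·s(k−2): e.g. Q·FF = QFF.
So term 5 is QFFQ·QFF.

QFFQQFF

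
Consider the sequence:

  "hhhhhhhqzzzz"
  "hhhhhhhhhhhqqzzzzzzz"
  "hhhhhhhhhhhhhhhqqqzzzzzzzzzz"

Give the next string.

hhhhhhhhhhhhhhhhhhhqqqqzzzzzzzzzzzzz

Reading off run lengths: h runs 7, 11, 15; q runs 1, 2, 3; z runs 4, 7, 10 — each is linear in n (n = 1, 2, …).
At n = 4 the blocks have lengths 19, 4, 13.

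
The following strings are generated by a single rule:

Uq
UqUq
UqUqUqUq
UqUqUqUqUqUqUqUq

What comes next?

Every step duplicates the string.
Doubling UqUqUqUqUqUqUqUq:

UqUqUqUqUqUqUqUqUqUqUqUqUqUqUqUq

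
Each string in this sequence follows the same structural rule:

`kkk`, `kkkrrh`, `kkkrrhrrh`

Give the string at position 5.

Every step adds rrh to the end: s(k+1) = s(k)·rrh.
From kkkrrhrrh, 2 further steps: kkkrrhrrh → kkkrrhrrhrrh → (answer).

kkkrrhrrhrrhrrh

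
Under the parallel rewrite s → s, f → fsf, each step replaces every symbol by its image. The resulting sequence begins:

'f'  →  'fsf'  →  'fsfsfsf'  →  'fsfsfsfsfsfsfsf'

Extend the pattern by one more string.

fsfsfsfsfsfsfsfsfsfsfsfsfsfsfsf

Replace each of the 15 characters of fsfsfsfsfsfsfsf in place — fsf s fsf s fsf s fsf s fsf s fsf s fsf s fsf — and concatenate.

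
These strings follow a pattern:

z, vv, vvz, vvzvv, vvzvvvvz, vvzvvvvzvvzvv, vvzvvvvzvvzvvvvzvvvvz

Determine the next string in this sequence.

vvzvvvvzvvzvvvvzvvvvzvvzvvvvzvvzvv

Each term (from the third on) is the previous term followed by the one before it: term 3 = vv·z = vvz.
The next term joins vvzvvvvzvvzvvvvzvvvvz and vvzvvvvzvvzvv.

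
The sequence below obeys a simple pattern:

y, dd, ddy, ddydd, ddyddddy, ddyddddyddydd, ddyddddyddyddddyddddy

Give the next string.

This is a Fibonacci-style word recurrence s(k) = s(k−1)·s(k−2): e.g. dd·y = ddy.
So term 8 is ddyddddyddyddddyddddy·ddyddddyddydd.

ddyddddyddyddddyddddyddyddddyddydd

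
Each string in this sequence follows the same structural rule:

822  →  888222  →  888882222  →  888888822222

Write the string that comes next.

Term n consists of 2n-1 8's, followed by n+1 2's (n = 1, 2, …).
Setting n = 5 gives 9, 6 characters in each block.

888888888222222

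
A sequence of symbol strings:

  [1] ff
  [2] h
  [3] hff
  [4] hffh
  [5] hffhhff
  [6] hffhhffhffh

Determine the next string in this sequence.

hffhhffhffhhffhhff

From term 3 onward, concatenate the last term with the second-to-last: h·ff = hff, hff·h = hffh, …
Continuing: hffhhffhffh · hffhhff gives term 7.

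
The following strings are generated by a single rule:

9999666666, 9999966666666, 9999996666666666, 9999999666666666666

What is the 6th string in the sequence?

Term n consists of n+2 9's, followed by 2n+2 6's, where the shown terms are n = 2, 3, 4, 5.
At n = 7 the blocks have lengths 9, 16.

9999999996666666666666666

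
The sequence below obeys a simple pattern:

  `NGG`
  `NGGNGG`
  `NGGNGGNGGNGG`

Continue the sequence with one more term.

NGGNGGNGGNGGNGGNGGNGGNGG

Every step duplicates the string.
So the next term is two copies of NGGNGGNGGNGG.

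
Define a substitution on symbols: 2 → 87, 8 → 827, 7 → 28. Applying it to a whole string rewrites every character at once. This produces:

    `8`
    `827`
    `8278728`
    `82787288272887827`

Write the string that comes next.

82787288272887827827872887827827288278728

φ(82787288272887827) expands symbol-by-symbol to 827 87 28 827 28 87 827 827 87 28 87 827 827 28 827 87 28; joining the 17 pieces gives the next term.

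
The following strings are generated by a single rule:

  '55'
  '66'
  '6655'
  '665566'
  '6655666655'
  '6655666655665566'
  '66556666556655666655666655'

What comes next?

665566665566556666556666556655666655665566

From term 3 onward, concatenate the last term with the second-to-last: 66·55 = 6655, 6655·66 = 665566, …
So term 8 is 66556666556655666655666655·6655666655665566.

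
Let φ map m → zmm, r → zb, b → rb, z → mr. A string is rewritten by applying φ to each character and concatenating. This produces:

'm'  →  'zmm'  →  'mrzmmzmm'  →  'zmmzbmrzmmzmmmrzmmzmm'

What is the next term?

mrzmmzmmmrrbzmmzbmrzmmzmmmrzmmzmmzmmzbmrzmmzmmmrzmmzmm

Applying the rule to each of the 21 symbols of zmmzbmrzmmzmmmrzmmzmm gives the pieces mr zmm zmm mr rb zmm zb mr zmm zmm mr zmm zmm zmm zb mr zmm zmm mr zmm zmm, which concatenate to the answer.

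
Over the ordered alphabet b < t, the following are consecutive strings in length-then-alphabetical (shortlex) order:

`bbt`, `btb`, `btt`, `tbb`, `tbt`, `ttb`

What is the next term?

ttt

Find the rightmost character of ttb below t, bump it to the next letter, and reset everything to its right to b.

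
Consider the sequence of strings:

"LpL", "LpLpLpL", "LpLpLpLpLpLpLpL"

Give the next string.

Every step duplicates the string with 'p' between the halves.
One more doubling of LpLpLpLpLpLpLpL gives the answer.

LpLpLpLpLpLpLpLpLpLpLpLpLpLpLpL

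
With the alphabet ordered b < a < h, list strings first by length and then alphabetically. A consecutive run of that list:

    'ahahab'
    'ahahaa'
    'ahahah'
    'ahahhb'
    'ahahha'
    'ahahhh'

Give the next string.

ahhbbb

Treat ahahhh as a base-3 numeral over the given alphabet and add one, carrying through any trailing h's.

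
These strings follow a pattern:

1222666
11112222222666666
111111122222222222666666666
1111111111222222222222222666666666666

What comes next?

Reading off run lengths: 1 runs 1, 4, 7, 10; 2 runs 3, 7, 11, 15; 6 runs 3, 6, 9, 12 — each is linear in n (n = 1, 2, …).
Setting n = 5 gives 13, 19, 15 characters in each block.

11111111111112222222222222222222666666666666666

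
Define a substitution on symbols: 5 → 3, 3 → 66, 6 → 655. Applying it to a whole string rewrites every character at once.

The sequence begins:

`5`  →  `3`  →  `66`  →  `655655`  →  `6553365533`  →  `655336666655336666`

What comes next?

Replace each of the 18 characters of 655336666655336666 in place — 655 3 3 66 66 655 655 655 655 655 3 3 66 66 655 655 655 655 — and concatenate.

655336666655655655655655336666655655655655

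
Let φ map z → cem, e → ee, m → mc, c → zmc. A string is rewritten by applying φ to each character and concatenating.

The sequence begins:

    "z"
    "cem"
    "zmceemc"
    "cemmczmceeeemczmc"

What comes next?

Applying the rule to each of the 17 symbols of cemmczmceeeemczmc gives the pieces zmc ee mc mc zmc cem mc zmc ee ee ee ee mc zmc cem mc zmc, which concatenate to the answer.

zmceemcmczmccemmczmceeeeeeeemczmccemmczmc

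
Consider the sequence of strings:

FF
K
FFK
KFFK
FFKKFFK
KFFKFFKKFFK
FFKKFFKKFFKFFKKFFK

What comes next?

KFFKFFKKFFKFFKKFFKKFFKFFKKFFK

From term 3 onward, concatenate the second-to-last term with the last: FF·K = FFK, K·FFK = KFFK, …
Continuing: KFFKFFKKFFK · FFKKFFKKFFKFFKKFFK gives term 8.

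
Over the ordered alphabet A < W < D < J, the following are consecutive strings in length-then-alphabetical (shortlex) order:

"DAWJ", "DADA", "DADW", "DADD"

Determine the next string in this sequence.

Treat DADD as a base-4 numeral over the given alphabet and add one, carrying through any trailing J's.

DADJ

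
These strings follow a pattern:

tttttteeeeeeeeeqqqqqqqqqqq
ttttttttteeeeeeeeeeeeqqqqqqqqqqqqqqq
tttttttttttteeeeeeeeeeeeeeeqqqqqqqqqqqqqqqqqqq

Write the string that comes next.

ttttttttttttttteeeeeeeeeeeeeeeeeeqqqqqqqqqqqqqqqqqqqqqqq

Term n consists of 3n t's, followed by 3n+3 e's, followed by 4n+3 q's, where the shown terms are n = 2, 3, 4.
At n = 5 the blocks have lengths 15, 18, 23.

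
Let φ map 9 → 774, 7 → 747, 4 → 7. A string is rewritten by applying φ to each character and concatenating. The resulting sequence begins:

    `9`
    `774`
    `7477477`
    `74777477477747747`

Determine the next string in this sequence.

74777477477477747747774774774777477477747

φ(74777477477747747) expands symbol-by-symbol to 747 7 747 747 747 7 747 747 7 747 747 747 7 747 747 7 747; joining the 17 pieces gives the next term.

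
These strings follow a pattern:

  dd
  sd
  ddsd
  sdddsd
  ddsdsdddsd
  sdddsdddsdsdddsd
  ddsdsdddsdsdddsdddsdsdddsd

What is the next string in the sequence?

sdddsdddsdsdddsdddsdsdddsdsdddsdddsdsdddsd

From term 3 onward, concatenate the second-to-last term with the last: dd·sd = ddsd, sd·ddsd = sdddsd, …
So term 8 is sdddsdddsdsdddsd·ddsdsdddsdsdddsdddsdsdddsd.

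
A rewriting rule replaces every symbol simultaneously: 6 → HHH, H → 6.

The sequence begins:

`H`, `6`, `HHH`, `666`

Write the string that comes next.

HHHHHHHHH

Rewriting each symbol of 666: 6→HHH, 6→HHH, 6→HHH, which concatenates to HHH HHH HHH.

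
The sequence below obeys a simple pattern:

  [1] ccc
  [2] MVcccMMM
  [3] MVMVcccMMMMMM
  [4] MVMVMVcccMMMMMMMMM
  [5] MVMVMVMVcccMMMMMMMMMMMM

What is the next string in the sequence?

MVMVMVMVMVcccMMMMMMMMMMMMMMM

Every step adds MV to the front and MMM to the end of the previous string.
So the next term is MV·MVMVMVMVcccMMMMMMMMMMMM·MMM.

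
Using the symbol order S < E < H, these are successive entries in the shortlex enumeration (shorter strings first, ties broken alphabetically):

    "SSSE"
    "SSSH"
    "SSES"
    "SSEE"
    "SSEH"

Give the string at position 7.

Continuing the enumeration 2 steps past SSEH: SSEH → SSHS → (answer).

SSHE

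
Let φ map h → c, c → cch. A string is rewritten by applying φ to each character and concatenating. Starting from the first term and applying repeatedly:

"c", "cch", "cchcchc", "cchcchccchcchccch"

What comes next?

Rewriting the 17 symbols of cchcchccchcchccch one by one yields cch cch c cch cch c cch cch cch c cch cch c cch cch cch c; concatenated:

cchcchccchcchccchcchcchccchcchccchcchcchc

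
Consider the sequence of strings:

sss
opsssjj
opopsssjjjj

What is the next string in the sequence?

Every step adds op to the front and jj to the end of the previous string.
Applying this once more to opopsssjjjj:

opopopsssjjjjjj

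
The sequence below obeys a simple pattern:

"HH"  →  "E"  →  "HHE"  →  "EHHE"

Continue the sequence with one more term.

HHEEHHE

Each term (from the third on) is the two preceding terms concatenated in order: term 3 = HH·E = HHE.
The next term joins HHE and EHHE.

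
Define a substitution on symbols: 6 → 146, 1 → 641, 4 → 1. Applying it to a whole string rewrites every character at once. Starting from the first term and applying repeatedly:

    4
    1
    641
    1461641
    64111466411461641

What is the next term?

Rewriting the 17 symbols of 64111466411461641 one by one yields 146 1 641 641 641 1 146 146 1 641 641 1 146 641 146 1 641; concatenated:

14616416416411146146164164111466411461641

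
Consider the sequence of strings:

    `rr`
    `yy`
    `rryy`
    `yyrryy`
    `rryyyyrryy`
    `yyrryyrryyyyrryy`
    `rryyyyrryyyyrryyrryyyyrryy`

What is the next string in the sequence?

From term 3 onward, concatenate the second-to-last term with the last: rr·yy = rryy, yy·rryy = yyrryy, …
Continuing: yyrryyrryyyyrryy · rryyyyrryyyyrryyrryyyyrryy gives term 8.

yyrryyrryyyyrryyrryyyyrryyyyrryyrryyyyrryy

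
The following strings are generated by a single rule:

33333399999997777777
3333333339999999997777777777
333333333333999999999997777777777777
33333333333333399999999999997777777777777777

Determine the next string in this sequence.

Reading off run lengths: 3 runs 6, 9, 12, 15; 9 runs 7, 9, 11, 13; 7 runs 7, 10, 13, 16 — each is linear in n, where the shown terms are n = 2, 3, 4, 5.
At n = 6 the blocks have lengths 18, 15, 19.

3333333333333333339999999999999997777777777777777777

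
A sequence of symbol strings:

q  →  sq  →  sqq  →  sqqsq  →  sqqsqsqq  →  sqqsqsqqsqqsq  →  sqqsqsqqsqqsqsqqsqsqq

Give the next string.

This is a Fibonacci-style word recurrence s(k) = s(k−1)·s(k−2): e.g. sq·q = sqq.
Continuing: sqqsqsqqsqqsqsqqsqsqq · sqqsqsqqsqqsq gives term 8.

sqqsqsqqsqqsqsqqsqsqqsqqsqsqqsqqsq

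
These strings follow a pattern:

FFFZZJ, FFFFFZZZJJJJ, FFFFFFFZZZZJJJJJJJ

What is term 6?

FFFFFFFFFFFFFZZZZZZZJJJJJJJJJJJJJJJJ

Reading off run lengths: F runs 3, 5, 7; Z runs 2, 3, 4; J runs 1, 4, 7 — each is linear in n (n = 1, 2, …).
Setting n = 6 gives 13, 7, 16 characters in each block.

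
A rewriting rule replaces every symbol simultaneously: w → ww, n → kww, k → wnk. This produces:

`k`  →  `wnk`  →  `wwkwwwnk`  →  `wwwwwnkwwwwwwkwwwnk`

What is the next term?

wwwwwwwwwwkwwwnkwwwwwwwwwwwwwnkwwwwwwkwwwnk

Applying the rule to each of the 19 symbols of wwwwwnkwwwwwwkwwwnk gives the pieces ww ww ww ww ww kww wnk ww ww ww ww ww ww wnk ww ww ww kww wnk, which concatenate to the answer.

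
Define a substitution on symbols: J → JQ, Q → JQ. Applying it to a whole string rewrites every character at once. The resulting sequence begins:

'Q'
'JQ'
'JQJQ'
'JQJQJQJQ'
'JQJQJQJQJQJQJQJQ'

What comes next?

JQJQJQJQJQJQJQJQJQJQJQJQJQJQJQJQ

Applying the rule to each of the 16 symbols of JQJQJQJQJQJQJQJQ gives the pieces JQ JQ JQ JQ JQ JQ JQ JQ JQ JQ JQ JQ JQ JQ JQ JQ, which concatenate to the answer.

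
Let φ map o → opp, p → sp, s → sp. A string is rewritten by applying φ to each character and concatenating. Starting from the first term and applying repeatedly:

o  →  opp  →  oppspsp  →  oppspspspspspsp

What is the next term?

oppspspspspspspspspspspspspspsp

Applying the rule to each of the 15 symbols of oppspspspspspsp gives the pieces opp sp sp sp sp sp sp sp sp sp sp sp sp sp sp, which concatenate to the answer.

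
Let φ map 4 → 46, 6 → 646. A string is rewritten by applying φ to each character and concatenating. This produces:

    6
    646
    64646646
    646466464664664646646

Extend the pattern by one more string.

6464664646646646466464664664646646646466464664664646646

Replace each of the 21 characters of 646466464664664646646 in place — 646 46 646 46 646 646 46 646 46 646 646 46 646 646 46 646 46 646 646 46 646 — and concatenate.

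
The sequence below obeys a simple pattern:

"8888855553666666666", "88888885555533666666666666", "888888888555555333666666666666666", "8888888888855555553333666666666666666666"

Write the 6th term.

Term n consists of 2n-1 8's, followed by n+1 5's, followed by n-2 3's, followed by 3n 6's, where the shown terms are n = 3, 4, 5, 6.
At n = 8 the blocks have lengths 15, 9, 6, 24.

888888888888888555555555333333666666666666666666666666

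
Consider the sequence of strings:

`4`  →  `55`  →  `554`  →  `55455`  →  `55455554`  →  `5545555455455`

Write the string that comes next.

554555545545555455554

This is a Fibonacci-style word recurrence s(k) = s(k−1)·s(k−2): e.g. 55·4 = 554.
The next term joins 5545555455455 and 55455554.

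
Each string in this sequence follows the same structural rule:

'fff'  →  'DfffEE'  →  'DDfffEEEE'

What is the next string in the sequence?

Every step adds D to the front and EE to the end of the previous string.
So the next term is D·DDfffEEEE·EE.

DDDfffEEEEEE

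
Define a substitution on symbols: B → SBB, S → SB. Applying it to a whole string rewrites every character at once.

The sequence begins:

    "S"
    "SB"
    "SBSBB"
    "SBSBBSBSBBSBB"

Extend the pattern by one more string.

Rewriting the 13 symbols of SBSBBSBSBBSBB one by one yields SB SBB SB SBB SBB SB SBB SB SBB SBB SB SBB SBB; concatenated:

SBSBBSBSBBSBBSBSBBSBSBBSBBSBSBBSBB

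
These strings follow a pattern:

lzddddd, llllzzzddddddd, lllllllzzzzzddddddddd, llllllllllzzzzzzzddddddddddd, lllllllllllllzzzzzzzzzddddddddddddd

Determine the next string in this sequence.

Term n consists of 3n-2 l's, followed by 2n-1 z's, followed by 2n+3 d's (n = 1, 2, …).
At n = 6 the blocks have lengths 16, 11, 15.

llllllllllllllllzzzzzzzzzzzddddddddddddddd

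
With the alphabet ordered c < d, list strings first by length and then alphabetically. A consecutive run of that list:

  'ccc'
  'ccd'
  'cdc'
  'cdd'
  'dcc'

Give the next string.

dcd

Treat dcc as a base-2 numeral over the given alphabet and add one, carrying through any trailing d's.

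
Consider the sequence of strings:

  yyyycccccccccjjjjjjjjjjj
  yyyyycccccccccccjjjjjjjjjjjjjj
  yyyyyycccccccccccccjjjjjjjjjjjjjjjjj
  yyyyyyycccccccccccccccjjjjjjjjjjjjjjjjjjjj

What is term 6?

Reading off run lengths: y runs 4, 5, 6, 7; c runs 9, 11, 13, 15; j runs 11, 14, 17, 20 — each is linear in n, where the shown terms are n = 3, 4, 5, 6.
Setting n = 8 gives 9, 19, 26 characters in each block.

yyyyyyyyycccccccccccccccccccjjjjjjjjjjjjjjjjjjjjjjjjjj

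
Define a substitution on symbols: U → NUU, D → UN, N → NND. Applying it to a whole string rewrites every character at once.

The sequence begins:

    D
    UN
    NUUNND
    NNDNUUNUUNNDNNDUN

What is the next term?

Rewriting the 17 symbols of NNDNUUNUUNNDNNDUN one by one yields NND NND UN NND NUU NUU NND NUU NUU NND NND UN NND NND UN NUU NND; concatenated:

NNDNNDUNNNDNUUNUUNNDNUUNUUNNDNNDUNNNDNNDUNNUUNND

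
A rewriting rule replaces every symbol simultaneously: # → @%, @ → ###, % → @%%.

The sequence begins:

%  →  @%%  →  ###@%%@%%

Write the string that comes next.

@%@%@%###@%%@%%###@%%@%%

Expanding ###@%%@%%: #→@%, #→@%, #→@%, @→###, %→@%%, %→@%%, @→###, %→@%%, %→@%%. Concatenated: @% @% @% ### @%% @%% ### @%% @%%.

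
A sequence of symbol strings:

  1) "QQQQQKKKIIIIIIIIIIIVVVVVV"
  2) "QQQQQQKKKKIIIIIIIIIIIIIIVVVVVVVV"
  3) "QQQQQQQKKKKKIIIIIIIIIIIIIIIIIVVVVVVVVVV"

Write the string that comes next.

QQQQQQQQKKKKKKIIIIIIIIIIIIIIIIIIIIVVVVVVVVVVVV

The n-th term is n+2 Q's then n K's then 3n+2 I's then 2n V's, where the shown terms are n = 3, 4, 5.
For the next term, n = 6, so the run lengths are 8, 6, 20, 12.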